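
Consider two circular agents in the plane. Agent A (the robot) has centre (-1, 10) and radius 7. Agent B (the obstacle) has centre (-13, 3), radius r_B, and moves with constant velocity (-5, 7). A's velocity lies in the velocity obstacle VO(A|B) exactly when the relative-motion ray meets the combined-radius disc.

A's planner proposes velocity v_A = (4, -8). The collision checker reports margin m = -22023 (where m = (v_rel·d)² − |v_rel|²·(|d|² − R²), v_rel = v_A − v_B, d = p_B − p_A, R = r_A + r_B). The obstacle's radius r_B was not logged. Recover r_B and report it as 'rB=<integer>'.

m = -22023
d = (-12, -7);  v_rel = (9, -15),  |v_rel|² = 306
v_rel×d = (9)·(-7) − (-15)·(-12) = -243
since m = R²·306 − (-243)²:  R² = (59049 + -22023) / 306 = 121
R = √121 = 11  ⇒  r_B = 11 − 7 = 4

rB=4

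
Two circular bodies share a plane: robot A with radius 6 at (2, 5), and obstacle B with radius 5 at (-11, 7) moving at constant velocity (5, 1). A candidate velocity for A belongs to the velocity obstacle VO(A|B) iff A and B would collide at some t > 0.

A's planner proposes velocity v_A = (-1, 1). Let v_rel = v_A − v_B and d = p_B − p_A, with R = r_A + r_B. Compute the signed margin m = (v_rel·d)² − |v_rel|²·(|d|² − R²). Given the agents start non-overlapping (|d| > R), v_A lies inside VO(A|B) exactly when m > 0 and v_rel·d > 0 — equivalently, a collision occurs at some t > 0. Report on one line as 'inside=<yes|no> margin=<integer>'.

d = (-13, 2),  |d|² = 173;  R = 6+5 = 11,  c = 173−11² = 52
v_rel = (-6, 0),  |v_rel|² = 36;  v_rel·d = (-6)·(-13) + (0)·(2) = 78
36·t² − 156·t + 52 = 0  ⇒  m = 78² − 36·52 = 4212
m = 4212 > 0,  v_rel·d = 78 > 0  ⇒  inside

inside=yes margin=4212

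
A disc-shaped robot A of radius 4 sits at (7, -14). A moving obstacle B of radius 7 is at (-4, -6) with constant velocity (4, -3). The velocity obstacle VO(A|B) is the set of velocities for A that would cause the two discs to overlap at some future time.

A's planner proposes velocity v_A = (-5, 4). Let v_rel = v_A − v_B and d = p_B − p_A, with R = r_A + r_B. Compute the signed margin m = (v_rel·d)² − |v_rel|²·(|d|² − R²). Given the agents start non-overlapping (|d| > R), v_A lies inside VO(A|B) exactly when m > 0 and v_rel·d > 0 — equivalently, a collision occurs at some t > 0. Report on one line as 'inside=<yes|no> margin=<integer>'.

d = (-11, 8),  |d|² = 185;  R = 4+7 = 11,  c = 185−11² = 64
v_rel = (-9, 7),  |v_rel|² = 130;  v_rel·d = (-9)·(-11) + (7)·(8) = 155
130·t² − 310·t + 64 = 0  ⇒  m = 155² − 130·64 = 15705
m = 15705 > 0,  v_rel·d = 155 > 0  ⇒  inside

inside=yes margin=15705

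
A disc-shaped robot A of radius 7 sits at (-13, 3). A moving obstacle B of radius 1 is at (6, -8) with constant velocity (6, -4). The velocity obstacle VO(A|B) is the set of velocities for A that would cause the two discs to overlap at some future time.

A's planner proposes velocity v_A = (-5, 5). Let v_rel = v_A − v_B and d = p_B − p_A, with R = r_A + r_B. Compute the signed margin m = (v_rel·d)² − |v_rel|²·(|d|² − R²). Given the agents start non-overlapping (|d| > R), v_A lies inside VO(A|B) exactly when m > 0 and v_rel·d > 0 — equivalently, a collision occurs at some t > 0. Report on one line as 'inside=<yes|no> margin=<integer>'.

d = (19, -11),  |d|² = 482;  R = 7+1 = 8,  c = 482−8² = 418
v_rel = (-11, 9),  |v_rel|² = 202;  v_rel·d = (-11)·(19) + (9)·(-11) = -308
202·t² + 616·t + 418 = 0  ⇒  m = (-308)² − 202·418 = 10428
m = 10428 > 0,  v_rel·d = -308 < 0  ⇒  outside

inside=no margin=10428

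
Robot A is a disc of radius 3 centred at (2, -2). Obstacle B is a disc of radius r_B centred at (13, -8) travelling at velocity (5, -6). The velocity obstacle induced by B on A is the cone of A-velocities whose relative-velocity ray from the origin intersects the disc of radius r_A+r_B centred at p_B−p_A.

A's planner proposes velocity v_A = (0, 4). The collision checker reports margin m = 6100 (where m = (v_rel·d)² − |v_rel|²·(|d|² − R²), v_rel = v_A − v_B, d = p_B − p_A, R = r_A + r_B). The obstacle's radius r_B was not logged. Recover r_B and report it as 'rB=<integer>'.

m = 6100
d = (11, -6);  v_rel = (-5, 10),  |v_rel|² = 125
v_rel×d = (-5)·(-6) − (10)·(11) = -80
since m = R²·125 − (-80)²:  R² = (6400 + 6100) / 125 = 100
R = √100 = 10  ⇒  r_B = 10 − 3 = 7

rB=7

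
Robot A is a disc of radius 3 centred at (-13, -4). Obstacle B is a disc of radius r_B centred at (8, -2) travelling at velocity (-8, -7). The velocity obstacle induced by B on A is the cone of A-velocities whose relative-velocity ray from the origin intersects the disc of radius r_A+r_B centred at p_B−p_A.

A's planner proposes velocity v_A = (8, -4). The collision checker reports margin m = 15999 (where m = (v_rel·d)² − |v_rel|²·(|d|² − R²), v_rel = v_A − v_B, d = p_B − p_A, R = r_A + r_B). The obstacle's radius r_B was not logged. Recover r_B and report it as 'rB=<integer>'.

m = 15999
d = (21, 2);  v_rel = (16, 3),  |v_rel|² = 265
v_rel×d = (16)·(2) − (3)·(21) = -31
since m = R²·265 − (-31)²:  R² = (961 + 15999) / 265 = 64
R = √64 = 8  ⇒  r_B = 8 − 3 = 5

rB=5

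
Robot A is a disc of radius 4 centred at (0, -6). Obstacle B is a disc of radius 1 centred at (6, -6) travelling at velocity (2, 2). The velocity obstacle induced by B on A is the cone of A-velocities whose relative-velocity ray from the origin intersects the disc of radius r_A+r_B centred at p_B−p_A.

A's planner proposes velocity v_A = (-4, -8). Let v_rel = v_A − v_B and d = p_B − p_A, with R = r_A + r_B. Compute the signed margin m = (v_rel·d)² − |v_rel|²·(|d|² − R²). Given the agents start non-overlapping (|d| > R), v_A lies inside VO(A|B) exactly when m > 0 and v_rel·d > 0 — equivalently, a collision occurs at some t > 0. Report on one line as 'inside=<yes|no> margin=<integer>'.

d = (6, 0),  |d|² = 36;  R = 4+1 = 5,  c = 36−5² = 11
v_rel = (-6, -10),  |v_rel|² = 136;  v_rel·d = (-6)·(6) + (-10)·(0) = -36
136·t² + 72·t + 11 = 0  ⇒  m = (-36)² − 136·11 = -200
m = -200 < 0,  v_rel·d = -36 < 0  ⇒  outside

inside=no margin=-200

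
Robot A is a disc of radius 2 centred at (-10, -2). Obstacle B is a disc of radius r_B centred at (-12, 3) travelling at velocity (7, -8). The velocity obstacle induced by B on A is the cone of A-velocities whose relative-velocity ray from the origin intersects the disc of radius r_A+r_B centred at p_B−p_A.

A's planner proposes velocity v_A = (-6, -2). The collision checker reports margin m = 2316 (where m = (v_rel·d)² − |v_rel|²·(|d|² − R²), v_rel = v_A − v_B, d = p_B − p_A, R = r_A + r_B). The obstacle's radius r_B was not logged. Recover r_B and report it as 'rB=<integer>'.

m = 2316
d = (-2, 5);  v_rel = (-13, 6),  |v_rel|² = 205
v_rel×d = (-13)·(5) − (6)·(-2) = -53
since m = R²·205 − (-53)²:  R² = (2809 + 2316) / 205 = 25
R = √25 = 5  ⇒  r_B = 5 − 2 = 3

rB=3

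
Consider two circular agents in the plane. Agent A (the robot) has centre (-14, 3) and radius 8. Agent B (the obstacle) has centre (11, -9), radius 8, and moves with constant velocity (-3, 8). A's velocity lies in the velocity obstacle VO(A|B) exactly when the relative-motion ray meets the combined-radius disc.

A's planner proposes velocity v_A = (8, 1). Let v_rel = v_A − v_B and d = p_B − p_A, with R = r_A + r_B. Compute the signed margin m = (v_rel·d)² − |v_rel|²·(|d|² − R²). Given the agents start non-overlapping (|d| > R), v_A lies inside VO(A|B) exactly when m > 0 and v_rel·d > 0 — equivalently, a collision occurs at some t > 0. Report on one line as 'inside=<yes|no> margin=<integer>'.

d = (25, -12),  |d|² = 769;  R = 8+8 = 16,  c = 769−16² = 513
v_rel = (11, -7),  |v_rel|² = 170;  v_rel·d = (11)·(25) + (-7)·(-12) = 359
170·t² − 718·t + 513 = 0  ⇒  m = 359² − 170·513 = 41671
m = 41671 > 0,  v_rel·d = 359 > 0  ⇒  inside

inside=yes margin=41671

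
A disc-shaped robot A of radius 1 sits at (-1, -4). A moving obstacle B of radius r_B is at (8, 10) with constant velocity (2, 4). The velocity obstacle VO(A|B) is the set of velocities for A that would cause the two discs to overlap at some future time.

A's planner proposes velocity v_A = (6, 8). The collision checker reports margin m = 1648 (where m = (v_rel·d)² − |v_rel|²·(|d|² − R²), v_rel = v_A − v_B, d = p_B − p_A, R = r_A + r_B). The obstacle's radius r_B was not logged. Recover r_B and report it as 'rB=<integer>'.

m = 1648
d = (9, 14);  v_rel = (4, 4),  |v_rel|² = 32
v_rel×d = (4)·(14) − (4)·(9) = 20
since m = R²·32 − 20²:  R² = (400 + 1648) / 32 = 64
R = √64 = 8  ⇒  r_B = 8 − 1 = 7

rB=7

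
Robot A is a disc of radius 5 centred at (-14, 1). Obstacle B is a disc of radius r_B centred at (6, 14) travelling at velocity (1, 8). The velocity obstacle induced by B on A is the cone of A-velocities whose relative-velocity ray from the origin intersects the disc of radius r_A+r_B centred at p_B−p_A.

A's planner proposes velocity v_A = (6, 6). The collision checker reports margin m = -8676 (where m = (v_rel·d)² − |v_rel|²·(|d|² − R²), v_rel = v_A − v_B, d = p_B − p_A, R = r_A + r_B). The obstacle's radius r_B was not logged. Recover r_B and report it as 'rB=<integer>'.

m = -8676
d = (20, 13);  v_rel = (5, -2),  |v_rel|² = 29
v_rel×d = (5)·(13) − (-2)·(20) = 105
since m = R²·29 − 105²:  R² = (11025 + -8676) / 29 = 81
R = √81 = 9  ⇒  r_B = 9 − 5 = 4

rB=4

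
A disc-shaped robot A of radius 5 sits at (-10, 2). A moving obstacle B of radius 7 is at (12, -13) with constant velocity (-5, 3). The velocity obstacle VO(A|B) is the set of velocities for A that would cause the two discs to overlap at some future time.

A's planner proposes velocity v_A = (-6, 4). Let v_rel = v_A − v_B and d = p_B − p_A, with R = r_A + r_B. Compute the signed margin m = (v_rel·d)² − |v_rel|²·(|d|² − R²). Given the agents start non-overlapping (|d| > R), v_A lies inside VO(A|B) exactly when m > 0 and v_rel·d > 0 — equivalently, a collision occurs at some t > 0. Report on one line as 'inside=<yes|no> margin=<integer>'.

d = (22, -15),  |d|² = 709;  R = 5+7 = 12,  c = 709−12² = 565
v_rel = (-1, 1),  |v_rel|² = 2;  v_rel·d = (-1)·(22) + (1)·(-15) = -37
2·t² + 74·t + 565 = 0  ⇒  m = (-37)² − 2·565 = 239
m = 239 > 0,  v_rel·d = -37 < 0  ⇒  outside

inside=no margin=239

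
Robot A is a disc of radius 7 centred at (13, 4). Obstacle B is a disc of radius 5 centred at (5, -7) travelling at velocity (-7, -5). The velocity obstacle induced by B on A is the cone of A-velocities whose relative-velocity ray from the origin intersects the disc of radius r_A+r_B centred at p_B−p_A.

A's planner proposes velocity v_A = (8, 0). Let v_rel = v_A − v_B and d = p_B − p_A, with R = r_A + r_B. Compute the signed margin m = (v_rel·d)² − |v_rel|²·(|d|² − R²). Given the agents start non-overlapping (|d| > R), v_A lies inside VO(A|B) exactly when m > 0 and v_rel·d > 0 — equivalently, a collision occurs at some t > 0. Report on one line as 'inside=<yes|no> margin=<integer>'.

d = (-8, -11),  |d|² = 185;  R = 7+5 = 12,  c = 185−12² = 41
v_rel = (15, 5),  |v_rel|² = 250;  v_rel·d = (15)·(-8) + (5)·(-11) = -175
250·t² + 350·t + 41 = 0  ⇒  m = (-175)² − 250·41 = 20375
m = 20375 > 0,  v_rel·d = -175 < 0  ⇒  outside

inside=no margin=20375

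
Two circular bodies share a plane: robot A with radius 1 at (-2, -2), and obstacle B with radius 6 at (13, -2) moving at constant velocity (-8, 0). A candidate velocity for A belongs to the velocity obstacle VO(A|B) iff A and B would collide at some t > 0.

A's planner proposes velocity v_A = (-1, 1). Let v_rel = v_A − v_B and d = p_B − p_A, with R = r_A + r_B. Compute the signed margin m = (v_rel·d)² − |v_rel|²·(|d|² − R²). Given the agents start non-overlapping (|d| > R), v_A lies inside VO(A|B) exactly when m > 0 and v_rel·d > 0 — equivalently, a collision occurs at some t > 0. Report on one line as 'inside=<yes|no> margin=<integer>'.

d = (15, 0),  |d|² = 225;  R = 1+6 = 7,  c = 225−7² = 176
v_rel = (7, 1),  |v_rel|² = 50;  v_rel·d = (7)·(15) + (1)·(0) = 105
50·t² − 210·t + 176 = 0  ⇒  m = 105² − 50·176 = 2225
m = 2225 > 0,  v_rel·d = 105 > 0  ⇒  inside

inside=yes margin=2225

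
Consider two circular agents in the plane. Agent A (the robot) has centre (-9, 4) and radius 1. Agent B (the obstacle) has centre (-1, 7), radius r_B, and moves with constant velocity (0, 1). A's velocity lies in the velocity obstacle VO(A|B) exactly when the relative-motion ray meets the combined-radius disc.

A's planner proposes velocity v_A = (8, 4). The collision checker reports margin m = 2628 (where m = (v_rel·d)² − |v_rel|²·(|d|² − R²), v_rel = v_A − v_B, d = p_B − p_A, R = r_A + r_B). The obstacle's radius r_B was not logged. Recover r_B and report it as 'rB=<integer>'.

m = 2628
d = (8, 3);  v_rel = (8, 3),  |v_rel|² = 73
v_rel×d = (8)·(3) − (3)·(8) = 0
since m = R²·73 − 0²:  R² = (0 + 2628) / 73 = 36
R = √36 = 6  ⇒  r_B = 6 − 1 = 5

rB=5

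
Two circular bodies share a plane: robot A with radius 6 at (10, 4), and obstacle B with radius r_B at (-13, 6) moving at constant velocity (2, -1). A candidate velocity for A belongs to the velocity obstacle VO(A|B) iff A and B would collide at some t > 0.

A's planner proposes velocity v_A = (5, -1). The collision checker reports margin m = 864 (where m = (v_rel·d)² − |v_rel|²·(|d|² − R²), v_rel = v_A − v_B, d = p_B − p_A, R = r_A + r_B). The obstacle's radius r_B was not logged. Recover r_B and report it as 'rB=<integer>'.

m = 864
d = (-23, 2);  v_rel = (3, 0),  |v_rel|² = 9
v_rel×d = (3)·(2) − (0)·(-23) = 6
since m = R²·9 − 6²:  R² = (36 + 864) / 9 = 100
R = √100 = 10  ⇒  r_B = 10 − 6 = 4

rB=4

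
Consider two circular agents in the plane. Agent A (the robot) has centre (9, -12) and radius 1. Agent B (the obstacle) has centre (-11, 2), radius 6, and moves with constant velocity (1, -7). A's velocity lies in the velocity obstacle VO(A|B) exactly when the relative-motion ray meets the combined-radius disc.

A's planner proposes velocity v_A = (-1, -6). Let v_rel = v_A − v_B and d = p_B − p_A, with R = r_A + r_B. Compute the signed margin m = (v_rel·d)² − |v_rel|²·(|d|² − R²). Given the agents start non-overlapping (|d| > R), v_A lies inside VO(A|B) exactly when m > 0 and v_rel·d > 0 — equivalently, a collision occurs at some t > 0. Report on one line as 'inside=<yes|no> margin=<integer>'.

d = (-20, 14),  |d|² = 596;  R = 1+6 = 7,  c = 596−7² = 547
v_rel = (-2, 1),  |v_rel|² = 5;  v_rel·d = (-2)·(-20) + (1)·(14) = 54
5·t² − 108·t + 547 = 0  ⇒  m = 54² − 5·547 = 181
m = 181 > 0,  v_rel·d = 54 > 0  ⇒  inside

inside=yes margin=181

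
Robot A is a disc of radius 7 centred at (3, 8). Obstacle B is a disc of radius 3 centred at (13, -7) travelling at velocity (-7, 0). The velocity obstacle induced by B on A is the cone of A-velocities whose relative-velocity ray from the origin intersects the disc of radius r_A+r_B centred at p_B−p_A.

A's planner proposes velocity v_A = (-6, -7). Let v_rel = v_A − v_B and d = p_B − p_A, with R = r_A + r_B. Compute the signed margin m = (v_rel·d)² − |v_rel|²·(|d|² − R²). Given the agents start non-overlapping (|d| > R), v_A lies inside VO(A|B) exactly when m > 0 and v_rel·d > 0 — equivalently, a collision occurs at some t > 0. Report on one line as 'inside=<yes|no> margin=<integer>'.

d = (10, -15),  |d|² = 325;  R = 7+3 = 10,  c = 325−10² = 225
v_rel = (1, -7),  |v_rel|² = 50;  v_rel·d = (1)·(10) + (-7)·(-15) = 115
50·t² − 230·t + 225 = 0  ⇒  m = 115² − 50·225 = 1975
m = 1975 > 0,  v_rel·d = 115 > 0  ⇒  inside

inside=yes margin=1975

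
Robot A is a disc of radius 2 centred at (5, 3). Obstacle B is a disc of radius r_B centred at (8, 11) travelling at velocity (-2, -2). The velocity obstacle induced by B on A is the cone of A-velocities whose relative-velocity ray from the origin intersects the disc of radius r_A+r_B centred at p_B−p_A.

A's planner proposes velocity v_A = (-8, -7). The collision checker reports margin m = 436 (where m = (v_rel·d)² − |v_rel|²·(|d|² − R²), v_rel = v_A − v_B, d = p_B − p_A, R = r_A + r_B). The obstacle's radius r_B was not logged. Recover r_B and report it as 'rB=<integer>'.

m = 436
d = (3, 8);  v_rel = (-6, -5),  |v_rel|² = 61
v_rel×d = (-6)·(8) − (-5)·(3) = -33
since m = R²·61 − (-33)²:  R² = (1089 + 436) / 61 = 25
R = √25 = 5  ⇒  r_B = 5 − 2 = 3

rB=3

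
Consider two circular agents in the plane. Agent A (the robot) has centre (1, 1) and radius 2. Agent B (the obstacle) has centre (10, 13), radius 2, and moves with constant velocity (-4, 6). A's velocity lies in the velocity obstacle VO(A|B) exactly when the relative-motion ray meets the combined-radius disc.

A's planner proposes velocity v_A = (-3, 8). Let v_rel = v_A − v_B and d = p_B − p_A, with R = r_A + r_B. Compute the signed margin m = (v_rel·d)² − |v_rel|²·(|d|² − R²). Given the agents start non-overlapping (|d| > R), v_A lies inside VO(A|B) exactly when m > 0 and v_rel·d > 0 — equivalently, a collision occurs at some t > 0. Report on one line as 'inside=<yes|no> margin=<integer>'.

d = (9, 12),  |d|² = 225;  R = 2+2 = 4,  c = 225−4² = 209
v_rel = (1, 2),  |v_rel|² = 5;  v_rel·d = (1)·(9) + (2)·(12) = 33
5·t² − 66·t + 209 = 0  ⇒  m = 33² − 5·209 = 44
m = 44 > 0,  v_rel·d = 33 > 0  ⇒  inside

inside=yes margin=44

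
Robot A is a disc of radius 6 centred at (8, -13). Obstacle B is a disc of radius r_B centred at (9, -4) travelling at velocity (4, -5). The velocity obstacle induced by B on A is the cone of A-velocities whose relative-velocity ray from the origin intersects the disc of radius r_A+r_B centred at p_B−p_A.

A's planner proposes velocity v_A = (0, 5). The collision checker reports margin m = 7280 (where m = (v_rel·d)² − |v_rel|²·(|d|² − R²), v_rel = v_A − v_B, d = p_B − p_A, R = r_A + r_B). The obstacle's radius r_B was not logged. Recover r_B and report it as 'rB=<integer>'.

m = 7280
d = (1, 9);  v_rel = (-4, 10),  |v_rel|² = 116
v_rel×d = (-4)·(9) − (10)·(1) = -46
since m = R²·116 − (-46)²:  R² = (2116 + 7280) / 116 = 81
R = √81 = 9  ⇒  r_B = 9 − 6 = 3

rB=3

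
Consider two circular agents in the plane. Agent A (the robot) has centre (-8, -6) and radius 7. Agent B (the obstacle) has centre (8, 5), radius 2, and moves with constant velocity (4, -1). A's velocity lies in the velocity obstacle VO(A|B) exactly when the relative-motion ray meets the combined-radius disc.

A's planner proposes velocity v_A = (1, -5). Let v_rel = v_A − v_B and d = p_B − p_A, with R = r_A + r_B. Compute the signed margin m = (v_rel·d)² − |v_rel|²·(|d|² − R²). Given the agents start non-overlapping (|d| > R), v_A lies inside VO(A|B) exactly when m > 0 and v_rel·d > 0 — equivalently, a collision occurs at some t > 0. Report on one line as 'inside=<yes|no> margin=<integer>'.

d = (16, 11),  |d|² = 377;  R = 7+2 = 9,  c = 377−9² = 296
v_rel = (-3, -4),  |v_rel|² = 25;  v_rel·d = (-3)·(16) + (-4)·(11) = -92
25·t² + 184·t + 296 = 0  ⇒  m = (-92)² − 25·296 = 1064
m = 1064 > 0,  v_rel·d = -92 < 0  ⇒  outside

inside=no margin=1064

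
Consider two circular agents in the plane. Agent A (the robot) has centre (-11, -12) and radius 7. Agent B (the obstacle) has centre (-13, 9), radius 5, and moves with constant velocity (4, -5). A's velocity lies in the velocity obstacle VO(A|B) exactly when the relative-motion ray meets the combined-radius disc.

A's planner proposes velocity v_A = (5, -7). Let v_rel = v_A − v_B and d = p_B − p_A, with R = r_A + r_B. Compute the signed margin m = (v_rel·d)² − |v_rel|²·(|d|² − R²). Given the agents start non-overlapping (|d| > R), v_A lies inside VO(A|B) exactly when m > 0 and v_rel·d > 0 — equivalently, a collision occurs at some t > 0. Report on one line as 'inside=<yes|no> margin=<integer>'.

d = (-2, 21),  |d|² = 445;  R = 7+5 = 12,  c = 445−12² = 301
v_rel = (1, -2),  |v_rel|² = 5;  v_rel·d = (1)·(-2) + (-2)·(21) = -44
5·t² + 88·t + 301 = 0  ⇒  m = (-44)² − 5·301 = 431
m = 431 > 0,  v_rel·d = -44 < 0  ⇒  outside

inside=no margin=431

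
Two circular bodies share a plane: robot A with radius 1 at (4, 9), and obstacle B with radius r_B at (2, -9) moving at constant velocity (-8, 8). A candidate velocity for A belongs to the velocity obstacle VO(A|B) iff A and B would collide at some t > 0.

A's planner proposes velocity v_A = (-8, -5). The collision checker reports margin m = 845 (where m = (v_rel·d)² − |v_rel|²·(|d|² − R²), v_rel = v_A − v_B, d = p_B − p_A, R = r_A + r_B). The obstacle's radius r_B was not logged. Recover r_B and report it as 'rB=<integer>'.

m = 845
d = (-2, -18);  v_rel = (0, -13),  |v_rel|² = 169
v_rel×d = (0)·(-18) − (-13)·(-2) = -26
since m = R²·169 − (-26)²:  R² = (676 + 845) / 169 = 9
R = √9 = 3  ⇒  r_B = 3 − 1 = 2

rB=2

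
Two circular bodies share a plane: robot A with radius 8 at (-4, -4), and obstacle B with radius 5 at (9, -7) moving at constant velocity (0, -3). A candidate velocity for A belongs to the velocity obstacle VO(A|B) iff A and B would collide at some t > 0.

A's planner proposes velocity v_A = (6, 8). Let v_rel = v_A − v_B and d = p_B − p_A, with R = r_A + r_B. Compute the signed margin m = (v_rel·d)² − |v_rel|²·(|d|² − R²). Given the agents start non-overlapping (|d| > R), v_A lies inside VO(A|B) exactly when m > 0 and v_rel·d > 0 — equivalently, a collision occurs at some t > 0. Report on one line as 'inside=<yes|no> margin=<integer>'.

d = (13, -3),  |d|² = 178;  R = 8+5 = 13,  c = 178−13² = 9
v_rel = (6, 11),  |v_rel|² = 157;  v_rel·d = (6)·(13) + (11)·(-3) = 45
157·t² − 90·t + 9 = 0  ⇒  m = 45² − 157·9 = 612
m = 612 > 0,  v_rel·d = 45 > 0  ⇒  inside

inside=yes margin=612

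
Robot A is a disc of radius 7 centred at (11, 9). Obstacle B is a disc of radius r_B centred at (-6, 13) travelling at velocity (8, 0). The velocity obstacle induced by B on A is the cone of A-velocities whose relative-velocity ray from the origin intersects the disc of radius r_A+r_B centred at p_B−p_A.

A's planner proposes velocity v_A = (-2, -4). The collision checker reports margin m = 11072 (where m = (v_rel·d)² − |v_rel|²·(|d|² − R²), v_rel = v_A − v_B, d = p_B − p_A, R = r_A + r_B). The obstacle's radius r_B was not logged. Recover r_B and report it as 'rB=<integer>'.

m = 11072
d = (-17, 4);  v_rel = (-10, -4),  |v_rel|² = 116
v_rel×d = (-10)·(4) − (-4)·(-17) = -108
since m = R²·116 − (-108)²:  R² = (11664 + 11072) / 116 = 196
R = √196 = 14  ⇒  r_B = 14 − 7 = 7

rB=7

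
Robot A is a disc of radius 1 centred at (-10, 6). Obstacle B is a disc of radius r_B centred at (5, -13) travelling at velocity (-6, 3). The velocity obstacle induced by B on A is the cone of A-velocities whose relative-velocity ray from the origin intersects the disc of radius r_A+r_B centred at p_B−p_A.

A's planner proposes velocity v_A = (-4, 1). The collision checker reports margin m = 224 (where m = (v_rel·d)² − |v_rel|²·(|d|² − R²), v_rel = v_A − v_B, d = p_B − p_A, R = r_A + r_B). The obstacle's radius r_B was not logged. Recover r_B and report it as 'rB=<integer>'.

m = 224
d = (15, -19);  v_rel = (2, -2),  |v_rel|² = 8
v_rel×d = (2)·(-19) − (-2)·(15) = -8
since m = R²·8 − (-8)²:  R² = (64 + 224) / 8 = 36
R = √36 = 6  ⇒  r_B = 6 − 1 = 5

rB=5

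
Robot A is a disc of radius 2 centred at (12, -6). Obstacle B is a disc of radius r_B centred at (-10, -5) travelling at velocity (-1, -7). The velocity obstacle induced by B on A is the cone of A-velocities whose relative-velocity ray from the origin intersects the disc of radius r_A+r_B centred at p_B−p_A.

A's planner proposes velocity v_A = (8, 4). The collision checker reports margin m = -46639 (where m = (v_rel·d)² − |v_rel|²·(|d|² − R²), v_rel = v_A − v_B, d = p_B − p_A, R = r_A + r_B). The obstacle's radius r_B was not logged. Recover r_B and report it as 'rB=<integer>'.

m = -46639
d = (-22, 1);  v_rel = (9, 11),  |v_rel|² = 202
v_rel×d = (9)·(1) − (11)·(-22) = 251
since m = R²·202 − 251²:  R² = (63001 + -46639) / 202 = 81
R = √81 = 9  ⇒  r_B = 9 − 2 = 7

rB=7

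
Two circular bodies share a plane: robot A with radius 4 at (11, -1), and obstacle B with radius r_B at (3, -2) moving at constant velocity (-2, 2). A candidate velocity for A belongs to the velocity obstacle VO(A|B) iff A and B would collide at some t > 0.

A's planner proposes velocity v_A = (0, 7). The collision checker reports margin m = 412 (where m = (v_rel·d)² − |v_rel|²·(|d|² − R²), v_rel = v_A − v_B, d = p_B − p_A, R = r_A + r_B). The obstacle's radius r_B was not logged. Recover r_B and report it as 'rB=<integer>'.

m = 412
d = (-8, -1);  v_rel = (2, 5),  |v_rel|² = 29
v_rel×d = (2)·(-1) − (5)·(-8) = 38
since m = R²·29 − 38²:  R² = (1444 + 412) / 29 = 64
R = √64 = 8  ⇒  r_B = 8 − 4 = 4

rB=4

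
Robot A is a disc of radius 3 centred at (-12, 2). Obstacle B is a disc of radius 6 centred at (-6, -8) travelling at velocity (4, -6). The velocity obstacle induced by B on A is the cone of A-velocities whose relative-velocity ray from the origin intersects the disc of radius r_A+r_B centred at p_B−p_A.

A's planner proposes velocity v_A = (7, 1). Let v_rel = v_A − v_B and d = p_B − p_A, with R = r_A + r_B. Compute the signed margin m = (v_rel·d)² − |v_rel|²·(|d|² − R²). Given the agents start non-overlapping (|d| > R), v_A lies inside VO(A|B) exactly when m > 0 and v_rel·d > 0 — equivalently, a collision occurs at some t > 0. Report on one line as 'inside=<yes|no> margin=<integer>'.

d = (6, -10),  |d|² = 136;  R = 3+6 = 9,  c = 136−9² = 55
v_rel = (3, 7),  |v_rel|² = 58;  v_rel·d = (3)·(6) + (7)·(-10) = -52
58·t² + 104·t + 55 = 0  ⇒  m = (-52)² − 58·55 = -486
m = -486 < 0,  v_rel·d = -52 < 0  ⇒  outside

inside=no margin=-486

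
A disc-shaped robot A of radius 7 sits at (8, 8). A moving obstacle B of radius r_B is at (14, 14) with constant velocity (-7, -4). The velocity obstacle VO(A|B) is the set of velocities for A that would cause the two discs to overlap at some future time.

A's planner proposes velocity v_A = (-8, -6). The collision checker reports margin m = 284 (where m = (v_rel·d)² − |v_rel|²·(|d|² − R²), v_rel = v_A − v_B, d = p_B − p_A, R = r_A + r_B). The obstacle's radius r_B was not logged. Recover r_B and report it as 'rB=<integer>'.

m = 284
d = (6, 6);  v_rel = (-1, -2),  |v_rel|² = 5
v_rel×d = (-1)·(6) − (-2)·(6) = 6
since m = R²·5 − 6²:  R² = (36 + 284) / 5 = 64
R = √64 = 8  ⇒  r_B = 8 − 7 = 1

rB=1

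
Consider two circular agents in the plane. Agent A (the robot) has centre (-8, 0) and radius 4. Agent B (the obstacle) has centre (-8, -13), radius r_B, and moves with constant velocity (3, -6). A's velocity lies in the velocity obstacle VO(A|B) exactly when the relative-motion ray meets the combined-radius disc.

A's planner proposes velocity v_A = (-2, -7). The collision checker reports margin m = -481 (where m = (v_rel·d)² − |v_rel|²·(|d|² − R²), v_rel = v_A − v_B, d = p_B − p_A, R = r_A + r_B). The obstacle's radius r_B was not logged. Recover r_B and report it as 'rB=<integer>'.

m = -481
d = (0, -13);  v_rel = (-5, -1),  |v_rel|² = 26
v_rel×d = (-5)·(-13) − (-1)·(0) = 65
since m = R²·26 − 65²:  R² = (4225 + -481) / 26 = 144
R = √144 = 12  ⇒  r_B = 12 − 4 = 8

rB=8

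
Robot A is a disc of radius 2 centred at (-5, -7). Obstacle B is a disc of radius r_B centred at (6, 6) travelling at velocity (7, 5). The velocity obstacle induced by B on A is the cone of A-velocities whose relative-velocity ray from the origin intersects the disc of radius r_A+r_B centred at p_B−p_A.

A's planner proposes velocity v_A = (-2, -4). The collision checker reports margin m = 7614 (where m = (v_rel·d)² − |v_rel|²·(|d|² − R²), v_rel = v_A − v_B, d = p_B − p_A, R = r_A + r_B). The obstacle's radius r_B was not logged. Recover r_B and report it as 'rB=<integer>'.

m = 7614
d = (11, 13);  v_rel = (-9, -9),  |v_rel|² = 162
v_rel×d = (-9)·(13) − (-9)·(11) = -18
since m = R²·162 − (-18)²:  R² = (324 + 7614) / 162 = 49
R = √49 = 7  ⇒  r_B = 7 − 2 = 5

rB=5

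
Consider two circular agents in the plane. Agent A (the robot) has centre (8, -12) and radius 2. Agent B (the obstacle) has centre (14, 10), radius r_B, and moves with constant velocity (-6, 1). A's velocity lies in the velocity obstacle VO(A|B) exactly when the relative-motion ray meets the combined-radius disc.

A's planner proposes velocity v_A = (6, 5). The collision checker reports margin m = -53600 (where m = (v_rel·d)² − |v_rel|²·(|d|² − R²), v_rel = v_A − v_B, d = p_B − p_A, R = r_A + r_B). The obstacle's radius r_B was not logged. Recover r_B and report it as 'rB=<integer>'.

m = -53600
d = (6, 22);  v_rel = (12, 4),  |v_rel|² = 160
v_rel×d = (12)·(22) − (4)·(6) = 240
since m = R²·160 − 240²:  R² = (57600 + -53600) / 160 = 25
R = √25 = 5  ⇒  r_B = 5 − 2 = 3

rB=3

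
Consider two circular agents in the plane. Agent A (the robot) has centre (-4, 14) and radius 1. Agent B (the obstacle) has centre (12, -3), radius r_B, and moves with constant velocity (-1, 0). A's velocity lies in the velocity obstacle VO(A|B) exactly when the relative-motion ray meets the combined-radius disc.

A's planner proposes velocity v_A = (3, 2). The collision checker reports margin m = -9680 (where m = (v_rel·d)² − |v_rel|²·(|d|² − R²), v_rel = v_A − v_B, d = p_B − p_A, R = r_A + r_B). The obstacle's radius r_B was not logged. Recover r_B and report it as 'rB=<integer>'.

m = -9680
d = (16, -17);  v_rel = (4, 2),  |v_rel|² = 20
v_rel×d = (4)·(-17) − (2)·(16) = -100
since m = R²·20 − (-100)²:  R² = (10000 + -9680) / 20 = 16
R = √16 = 4  ⇒  r_B = 4 − 1 = 3

rB=3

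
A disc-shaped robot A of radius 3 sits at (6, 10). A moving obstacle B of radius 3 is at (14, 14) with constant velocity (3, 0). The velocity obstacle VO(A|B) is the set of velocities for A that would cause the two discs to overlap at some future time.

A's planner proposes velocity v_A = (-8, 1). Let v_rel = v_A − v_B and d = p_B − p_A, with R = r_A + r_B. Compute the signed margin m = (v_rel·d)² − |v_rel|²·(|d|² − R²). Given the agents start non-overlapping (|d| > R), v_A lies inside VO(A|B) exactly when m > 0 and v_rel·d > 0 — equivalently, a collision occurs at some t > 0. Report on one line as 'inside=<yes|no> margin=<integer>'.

d = (8, 4),  |d|² = 80;  R = 3+3 = 6,  c = 80−6² = 44
v_rel = (-11, 1),  |v_rel|² = 122;  v_rel·d = (-11)·(8) + (1)·(4) = -84
122·t² + 168·t + 44 = 0  ⇒  m = (-84)² − 122·44 = 1688
m = 1688 > 0,  v_rel·d = -84 < 0  ⇒  outside

inside=no margin=1688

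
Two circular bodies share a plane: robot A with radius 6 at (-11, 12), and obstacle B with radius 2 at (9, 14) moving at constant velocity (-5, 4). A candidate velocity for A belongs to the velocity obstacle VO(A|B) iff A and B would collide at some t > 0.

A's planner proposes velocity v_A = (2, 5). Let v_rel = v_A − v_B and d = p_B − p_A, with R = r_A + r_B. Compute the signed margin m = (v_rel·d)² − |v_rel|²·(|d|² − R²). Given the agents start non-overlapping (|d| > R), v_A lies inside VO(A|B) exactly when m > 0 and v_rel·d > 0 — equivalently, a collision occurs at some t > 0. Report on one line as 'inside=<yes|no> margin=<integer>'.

d = (20, 2),  |d|² = 404;  R = 6+2 = 8,  c = 404−8² = 340
v_rel = (7, 1),  |v_rel|² = 50;  v_rel·d = (7)·(20) + (1)·(2) = 142
50·t² − 284·t + 340 = 0  ⇒  m = 142² − 50·340 = 3164
m = 3164 > 0,  v_rel·d = 142 > 0  ⇒  inside

inside=yes margin=3164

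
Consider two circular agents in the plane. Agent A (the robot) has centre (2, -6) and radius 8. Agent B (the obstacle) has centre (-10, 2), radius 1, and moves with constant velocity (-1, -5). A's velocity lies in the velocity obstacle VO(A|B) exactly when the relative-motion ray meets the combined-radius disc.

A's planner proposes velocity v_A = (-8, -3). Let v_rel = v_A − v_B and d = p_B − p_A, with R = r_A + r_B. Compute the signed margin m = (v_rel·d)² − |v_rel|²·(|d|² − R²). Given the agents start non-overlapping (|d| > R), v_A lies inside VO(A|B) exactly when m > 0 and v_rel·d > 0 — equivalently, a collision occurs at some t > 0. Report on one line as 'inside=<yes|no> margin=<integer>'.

d = (-12, 8),  |d|² = 208;  R = 8+1 = 9,  c = 208−9² = 127
v_rel = (-7, 2),  |v_rel|² = 53;  v_rel·d = (-7)·(-12) + (2)·(8) = 100
53·t² − 200·t + 127 = 0  ⇒  m = 100² − 53·127 = 3269
m = 3269 > 0,  v_rel·d = 100 > 0  ⇒  inside

inside=yes margin=3269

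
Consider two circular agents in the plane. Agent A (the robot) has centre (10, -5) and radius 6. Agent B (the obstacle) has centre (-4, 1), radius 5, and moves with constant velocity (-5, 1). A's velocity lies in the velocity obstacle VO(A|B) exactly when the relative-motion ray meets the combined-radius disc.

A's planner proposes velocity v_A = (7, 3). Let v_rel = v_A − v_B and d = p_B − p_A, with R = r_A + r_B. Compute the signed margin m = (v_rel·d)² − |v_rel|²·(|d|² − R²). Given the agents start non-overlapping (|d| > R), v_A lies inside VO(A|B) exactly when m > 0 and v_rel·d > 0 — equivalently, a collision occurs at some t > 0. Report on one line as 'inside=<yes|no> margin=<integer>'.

d = (-14, 6),  |d|² = 232;  R = 6+5 = 11,  c = 232−11² = 111
v_rel = (12, 2),  |v_rel|² = 148;  v_rel·d = (12)·(-14) + (2)·(6) = -156
148·t² + 312·t + 111 = 0  ⇒  m = (-156)² − 148·111 = 7908
m = 7908 > 0,  v_rel·d = -156 < 0  ⇒  outside

inside=no margin=7908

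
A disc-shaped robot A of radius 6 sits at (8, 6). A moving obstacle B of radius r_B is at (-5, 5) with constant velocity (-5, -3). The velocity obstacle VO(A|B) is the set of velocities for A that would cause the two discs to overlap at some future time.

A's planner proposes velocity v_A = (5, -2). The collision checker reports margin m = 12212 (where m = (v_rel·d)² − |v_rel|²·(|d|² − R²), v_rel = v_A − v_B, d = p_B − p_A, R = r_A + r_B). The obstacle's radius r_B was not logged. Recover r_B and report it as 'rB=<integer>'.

m = 12212
d = (-13, -1);  v_rel = (10, 1),  |v_rel|² = 101
v_rel×d = (10)·(-1) − (1)·(-13) = 3
since m = R²·101 − 3²:  R² = (9 + 12212) / 101 = 121
R = √121 = 11  ⇒  r_B = 11 − 6 = 5

rB=5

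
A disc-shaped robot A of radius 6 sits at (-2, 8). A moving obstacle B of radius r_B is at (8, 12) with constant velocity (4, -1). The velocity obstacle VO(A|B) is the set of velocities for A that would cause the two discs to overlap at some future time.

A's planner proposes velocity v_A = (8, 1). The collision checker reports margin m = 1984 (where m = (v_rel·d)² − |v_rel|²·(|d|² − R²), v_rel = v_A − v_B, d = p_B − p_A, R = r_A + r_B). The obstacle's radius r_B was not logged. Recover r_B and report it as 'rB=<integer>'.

m = 1984
d = (10, 4);  v_rel = (4, 2),  |v_rel|² = 20
v_rel×d = (4)·(4) − (2)·(10) = -4
since m = R²·20 − (-4)²:  R² = (16 + 1984) / 20 = 100
R = √100 = 10  ⇒  r_B = 10 − 6 = 4

rB=4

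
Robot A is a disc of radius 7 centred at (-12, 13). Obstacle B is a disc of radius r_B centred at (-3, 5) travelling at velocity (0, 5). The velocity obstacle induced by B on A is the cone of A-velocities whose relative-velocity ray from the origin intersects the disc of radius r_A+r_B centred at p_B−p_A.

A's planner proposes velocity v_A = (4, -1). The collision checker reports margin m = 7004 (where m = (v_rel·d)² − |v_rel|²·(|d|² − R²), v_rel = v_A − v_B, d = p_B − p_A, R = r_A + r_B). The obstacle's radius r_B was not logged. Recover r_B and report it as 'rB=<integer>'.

m = 7004
d = (9, -8);  v_rel = (4, -6),  |v_rel|² = 52
v_rel×d = (4)·(-8) − (-6)·(9) = 22
since m = R²·52 − 22²:  R² = (484 + 7004) / 52 = 144
R = √144 = 12  ⇒  r_B = 12 − 7 = 5

rB=5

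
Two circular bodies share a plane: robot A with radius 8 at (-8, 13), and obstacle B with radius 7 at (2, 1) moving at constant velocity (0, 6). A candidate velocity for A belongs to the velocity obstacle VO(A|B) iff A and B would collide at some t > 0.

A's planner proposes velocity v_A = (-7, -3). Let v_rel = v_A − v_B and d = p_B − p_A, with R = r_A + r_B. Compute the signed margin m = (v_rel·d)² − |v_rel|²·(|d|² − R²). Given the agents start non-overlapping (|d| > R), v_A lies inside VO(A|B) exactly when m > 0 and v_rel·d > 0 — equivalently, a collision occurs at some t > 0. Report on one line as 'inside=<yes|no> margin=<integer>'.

d = (10, -12),  |d|² = 244;  R = 8+7 = 15,  c = 244−15² = 19
v_rel = (-7, -9),  |v_rel|² = 130;  v_rel·d = (-7)·(10) + (-9)·(-12) = 38
130·t² − 76·t + 19 = 0  ⇒  m = 38² − 130·19 = -1026
m = -1026 < 0,  v_rel·d = 38 > 0  ⇒  outside

inside=no margin=-1026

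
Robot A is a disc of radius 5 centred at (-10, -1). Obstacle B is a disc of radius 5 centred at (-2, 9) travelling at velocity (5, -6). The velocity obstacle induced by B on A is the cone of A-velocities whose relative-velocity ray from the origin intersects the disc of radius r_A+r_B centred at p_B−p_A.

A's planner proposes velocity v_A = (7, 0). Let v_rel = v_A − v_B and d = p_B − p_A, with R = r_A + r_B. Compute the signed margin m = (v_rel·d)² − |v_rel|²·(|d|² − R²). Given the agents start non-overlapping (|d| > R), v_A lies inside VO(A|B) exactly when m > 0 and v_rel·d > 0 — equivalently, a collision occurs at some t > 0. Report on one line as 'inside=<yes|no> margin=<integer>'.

d = (8, 10),  |d|² = 164;  R = 5+5 = 10,  c = 164−10² = 64
v_rel = (2, 6),  |v_rel|² = 40;  v_rel·d = (2)·(8) + (6)·(10) = 76
40·t² − 152·t + 64 = 0  ⇒  m = 76² − 40·64 = 3216
m = 3216 > 0,  v_rel·d = 76 > 0  ⇒  inside

inside=yes margin=3216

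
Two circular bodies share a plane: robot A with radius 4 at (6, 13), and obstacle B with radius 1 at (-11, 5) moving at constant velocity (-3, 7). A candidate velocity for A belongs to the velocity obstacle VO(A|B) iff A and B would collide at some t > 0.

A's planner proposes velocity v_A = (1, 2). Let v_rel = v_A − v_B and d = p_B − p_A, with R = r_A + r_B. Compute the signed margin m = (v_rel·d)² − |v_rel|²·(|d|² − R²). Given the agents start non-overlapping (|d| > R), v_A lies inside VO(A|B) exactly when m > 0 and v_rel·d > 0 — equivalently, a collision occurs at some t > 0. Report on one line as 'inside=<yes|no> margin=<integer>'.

d = (-17, -8),  |d|² = 353;  R = 4+1 = 5,  c = 353−5² = 328
v_rel = (4, -5),  |v_rel|² = 41;  v_rel·d = (4)·(-17) + (-5)·(-8) = -28
41·t² + 56·t + 328 = 0  ⇒  m = (-28)² − 41·328 = -12664
m = -12664 < 0,  v_rel·d = -28 < 0  ⇒  outside

inside=no margin=-12664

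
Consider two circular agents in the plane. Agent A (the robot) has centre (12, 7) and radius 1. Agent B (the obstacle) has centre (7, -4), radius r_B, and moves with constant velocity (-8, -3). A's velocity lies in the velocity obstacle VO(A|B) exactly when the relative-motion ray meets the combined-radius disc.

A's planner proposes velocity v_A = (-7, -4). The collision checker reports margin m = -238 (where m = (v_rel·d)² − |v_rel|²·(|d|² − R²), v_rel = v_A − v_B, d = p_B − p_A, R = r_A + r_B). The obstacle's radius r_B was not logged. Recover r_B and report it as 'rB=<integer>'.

m = -238
d = (-5, -11);  v_rel = (1, -1),  |v_rel|² = 2
v_rel×d = (1)·(-11) − (-1)·(-5) = -16
since m = R²·2 − (-16)²:  R² = (256 + -238) / 2 = 9
R = √9 = 3  ⇒  r_B = 3 − 1 = 2

rB=2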